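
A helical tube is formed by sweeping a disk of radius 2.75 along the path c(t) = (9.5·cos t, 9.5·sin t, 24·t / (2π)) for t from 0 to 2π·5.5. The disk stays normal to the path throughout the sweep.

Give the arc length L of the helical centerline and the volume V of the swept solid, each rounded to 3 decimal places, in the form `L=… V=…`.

2πR = 2π·9.5 = 59.690260
per-turn = √(59.690260² + 24²) = √(3562.9272 + 576) = √4138.9272 = 64.334495
L = 5.5 × 64.334495 = 353.839720
V = π·2.75² × L = 23.758294 × 353.839720 = 8406.628254

L=353.840 V=8406.628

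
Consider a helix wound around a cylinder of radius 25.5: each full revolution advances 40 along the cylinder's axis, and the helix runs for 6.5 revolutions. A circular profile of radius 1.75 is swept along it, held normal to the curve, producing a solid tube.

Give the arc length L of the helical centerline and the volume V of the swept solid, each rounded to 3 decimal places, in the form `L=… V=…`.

2πR = 2π·25.5 = 160.221225
per-turn = √(160.221225² + 40²) = √(25670.8410 + 1600) = √27270.8410 = 165.138854
L = 6.5 × 165.138854 = 1073.402550
V = π·1.75² × L = 9.621128 × 1073.402550 = 10327.342794

L=1073.403 V=10327.343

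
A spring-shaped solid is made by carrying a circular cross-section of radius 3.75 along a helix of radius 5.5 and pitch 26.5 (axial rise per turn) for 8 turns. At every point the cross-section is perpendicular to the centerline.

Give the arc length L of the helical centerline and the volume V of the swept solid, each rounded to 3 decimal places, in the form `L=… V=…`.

L=348.388 V=15391.312

2πR = 2π·5.5 = 34.557519
per-turn = √(34.557519² + 26.5²) = √(1194.2221 + 702.25) = √1896.4721 = 43.548503
L = 8 × 43.548503 = 348.388026
V = π·3.75² × L = 44.178647 × 348.388026 = 15391.311501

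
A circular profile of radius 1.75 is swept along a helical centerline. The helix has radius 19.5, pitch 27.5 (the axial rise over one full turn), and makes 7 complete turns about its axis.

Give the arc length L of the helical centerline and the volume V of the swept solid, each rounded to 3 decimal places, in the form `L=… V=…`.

2πR = 2π·19.5 = 122.522113
per-turn = √(122.522113² + 27.5²) = √(15011.6683 + 756.25) = √15767.9183 = 125.570372
L = 7 × 125.570372 = 878.992603
V = π·1.75² × L = 9.621128 × 878.992603 = 8456.899908

L=878.993 V=8456.900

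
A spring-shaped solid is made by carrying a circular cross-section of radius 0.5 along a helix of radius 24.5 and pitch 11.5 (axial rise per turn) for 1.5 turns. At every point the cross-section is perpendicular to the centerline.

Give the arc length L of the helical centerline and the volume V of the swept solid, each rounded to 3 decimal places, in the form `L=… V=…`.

L=231.550 V=181.859

2πR = 2π·24.5 = 153.938040
per-turn = √(153.938040² + 11.5²) = √(23696.9202 + 132.25) = √23829.1702 = 154.366998
L = 1.5 × 154.366998 = 231.550497
V = π·0.5² × L = 0.785398 × 231.550497 = 181.859335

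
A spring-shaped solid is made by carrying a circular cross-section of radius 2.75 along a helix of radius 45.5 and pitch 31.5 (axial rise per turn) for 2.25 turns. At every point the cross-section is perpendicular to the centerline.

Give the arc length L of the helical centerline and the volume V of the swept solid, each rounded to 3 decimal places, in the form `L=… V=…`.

L=647.134 V=15374.799

2πR = 2π·45.5 = 285.884931
per-turn = √(285.884931² + 31.5²) = √(81730.1940 + 992.25) = √82722.4440 = 287.615097
L = 2.25 × 287.615097 = 647.133968
V = π·2.75² × L = 23.758294 × 647.133968 = 15374.799364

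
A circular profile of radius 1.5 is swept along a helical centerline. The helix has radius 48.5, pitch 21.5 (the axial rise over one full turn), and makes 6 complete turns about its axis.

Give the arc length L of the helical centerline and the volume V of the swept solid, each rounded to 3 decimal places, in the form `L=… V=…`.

2πR = 2π·48.5 = 304.734487
per-turn = √(304.734487² + 21.5²) = √(92863.1078 + 462.25) = √93325.3578 = 305.491993
L = 6 × 305.491993 = 1832.951958
V = π·1.5² × L = 7.068583 × 1832.951958 = 12956.373914

L=1832.952 V=12956.374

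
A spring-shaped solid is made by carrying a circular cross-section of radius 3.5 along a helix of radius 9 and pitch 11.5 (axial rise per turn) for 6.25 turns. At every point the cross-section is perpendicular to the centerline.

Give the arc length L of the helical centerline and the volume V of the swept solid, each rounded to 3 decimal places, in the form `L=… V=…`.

2πR = 2π·9 = 56.548668
per-turn = √(56.548668² + 11.5²) = √(3197.7518 + 132.25) = √3330.0018 = 57.706168
L = 6.25 × 57.706168 = 360.663550
V = π·3.5² × L = 38.484510 × 360.663550 = 13879.960000

L=360.664 V=13879.960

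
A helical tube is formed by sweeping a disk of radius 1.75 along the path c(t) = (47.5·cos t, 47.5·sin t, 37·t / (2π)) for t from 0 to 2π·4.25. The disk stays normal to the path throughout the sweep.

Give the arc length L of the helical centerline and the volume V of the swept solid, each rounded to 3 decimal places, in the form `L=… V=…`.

L=1278.128 V=12297.035

2πR = 2π·47.5 = 298.451302
per-turn = √(298.451302² + 37²) = √(89073.1797 + 1369) = √90442.1797 = 300.736063
L = 4.25 × 300.736063 = 1278.128269
V = π·1.75² × L = 9.621128 × 1278.128269 = 12297.035036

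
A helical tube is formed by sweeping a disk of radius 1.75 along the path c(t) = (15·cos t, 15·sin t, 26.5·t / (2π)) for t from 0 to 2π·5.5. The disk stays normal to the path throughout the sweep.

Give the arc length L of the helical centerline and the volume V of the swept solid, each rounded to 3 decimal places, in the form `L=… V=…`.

L=538.464 V=5180.627

2πR = 2π·15 = 94.247780
per-turn = √(94.247780² + 26.5²) = √(8882.6440 + 702.25) = √9584.8940 = 97.902472
L = 5.5 × 97.902472 = 538.463594
V = π·1.75² × L = 9.621128 × 538.463594 = 5180.626895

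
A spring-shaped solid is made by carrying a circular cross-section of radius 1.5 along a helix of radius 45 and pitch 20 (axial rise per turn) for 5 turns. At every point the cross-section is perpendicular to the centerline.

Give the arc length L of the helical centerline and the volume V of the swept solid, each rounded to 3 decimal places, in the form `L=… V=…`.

2πR = 2π·45 = 282.743339
per-turn = √(282.743339² + 20²) = √(79943.7956 + 400) = √80343.7956 = 283.449812
L = 5 × 283.449812 = 1417.249058
V = π·1.5² × L = 7.068583 × 1417.249058 = 10017.943262

L=1417.249 V=10017.943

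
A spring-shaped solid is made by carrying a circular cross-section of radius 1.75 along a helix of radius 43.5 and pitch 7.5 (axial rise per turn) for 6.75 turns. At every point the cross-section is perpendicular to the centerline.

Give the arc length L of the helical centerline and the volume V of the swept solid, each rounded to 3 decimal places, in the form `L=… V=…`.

2πR = 2π·43.5 = 273.318561
per-turn = √(273.318561² + 7.5²) = √(74703.0357 + 56.25) = √74759.2857 = 273.421443
L = 6.75 × 273.421443 = 1845.594743
V = π·1.75² × L = 9.621128 × 1845.594743 = 17756.702338

L=1845.595 V=17756.702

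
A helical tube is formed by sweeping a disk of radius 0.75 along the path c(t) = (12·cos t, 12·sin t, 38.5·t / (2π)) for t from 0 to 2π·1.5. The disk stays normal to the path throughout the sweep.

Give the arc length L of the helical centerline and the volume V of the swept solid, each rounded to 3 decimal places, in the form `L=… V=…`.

2πR = 2π·12 = 75.398224
per-turn = √(75.398224² + 38.5²) = √(5684.8921 + 1482.25) = √7167.1421 = 84.658976
L = 1.5 × 84.658976 = 126.988463
V = π·0.75² × L = 1.767146 × 126.988463 = 224.407138

L=126.988 V=224.407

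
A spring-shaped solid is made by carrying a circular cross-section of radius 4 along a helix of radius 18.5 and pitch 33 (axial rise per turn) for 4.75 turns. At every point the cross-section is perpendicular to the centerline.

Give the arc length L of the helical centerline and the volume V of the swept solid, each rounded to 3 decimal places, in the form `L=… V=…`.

2πR = 2π·18.5 = 116.238928
per-turn = √(116.238928² + 33²) = √(13511.4884 + 1089) = √14600.4884 = 120.832481
L = 4.75 × 120.832481 = 573.954284
V = π·4² × L = 50.265482 × 573.954284 = 28850.088992

L=573.954 V=28850.089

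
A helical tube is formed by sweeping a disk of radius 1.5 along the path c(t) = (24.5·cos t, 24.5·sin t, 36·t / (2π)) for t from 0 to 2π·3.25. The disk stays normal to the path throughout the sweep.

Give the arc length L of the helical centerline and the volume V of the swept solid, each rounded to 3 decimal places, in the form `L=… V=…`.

L=513.797 V=3631.819

2πR = 2π·24.5 = 153.938040
per-turn = √(153.938040² + 36²) = √(23696.9202 + 1296) = √24992.9202 = 158.091493
L = 3.25 × 158.091493 = 513.797352
V = π·1.5² × L = 7.068583 × 513.797352 = 3631.819472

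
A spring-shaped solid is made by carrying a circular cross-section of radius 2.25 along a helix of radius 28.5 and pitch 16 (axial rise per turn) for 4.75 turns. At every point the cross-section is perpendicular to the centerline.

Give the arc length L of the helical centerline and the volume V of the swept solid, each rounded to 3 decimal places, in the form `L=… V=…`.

L=853.975 V=13581.882

2πR = 2π·28.5 = 179.070781
per-turn = √(179.070781² + 16²) = √(32066.3447 + 256) = √32322.3447 = 179.784161
L = 4.75 × 179.784161 = 853.974767
V = π·2.25² × L = 15.904313 × 853.974767 = 13581.881821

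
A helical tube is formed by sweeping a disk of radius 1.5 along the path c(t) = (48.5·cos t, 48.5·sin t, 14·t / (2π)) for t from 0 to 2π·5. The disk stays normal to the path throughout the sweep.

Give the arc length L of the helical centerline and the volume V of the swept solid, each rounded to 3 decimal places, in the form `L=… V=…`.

L=1525.280 V=10781.566

2πR = 2π·48.5 = 304.734487
per-turn = √(304.734487² + 14²) = √(92863.1078 + 196) = √93059.1078 = 305.055909
L = 5 × 305.055909 = 1525.279547
V = π·1.5² × L = 7.068583 × 1525.279547 = 10781.565791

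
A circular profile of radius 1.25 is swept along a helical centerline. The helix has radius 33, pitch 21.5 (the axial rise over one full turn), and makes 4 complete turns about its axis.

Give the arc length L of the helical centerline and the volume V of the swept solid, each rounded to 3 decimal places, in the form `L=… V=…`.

L=833.827 V=4093.040

2πR = 2π·33 = 207.345115
per-turn = √(207.345115² + 21.5²) = √(42991.9968 + 462.25) = √43454.2468 = 208.456822
L = 4 × 208.456822 = 833.827289
V = π·1.25² × L = 4.908739 × 833.827289 = 4093.040135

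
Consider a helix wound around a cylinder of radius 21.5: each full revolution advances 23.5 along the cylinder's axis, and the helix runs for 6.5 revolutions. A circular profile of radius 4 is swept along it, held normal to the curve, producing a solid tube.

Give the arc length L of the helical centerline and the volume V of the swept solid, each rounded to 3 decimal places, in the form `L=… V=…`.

2πR = 2π·21.5 = 135.088484
per-turn = √(135.088484² + 23.5²) = √(18248.8985 + 552.25) = √18801.1485 = 137.117280
L = 6.5 × 137.117280 = 891.262321
V = π·4² × L = 50.265482 × 891.262321 = 44799.730586

L=891.262 V=44799.731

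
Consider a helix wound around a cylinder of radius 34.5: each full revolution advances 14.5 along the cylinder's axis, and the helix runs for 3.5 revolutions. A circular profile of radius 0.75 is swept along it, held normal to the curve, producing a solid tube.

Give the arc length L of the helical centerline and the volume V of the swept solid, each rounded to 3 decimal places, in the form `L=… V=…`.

2πR = 2π·34.5 = 216.769893
per-turn = √(216.769893² + 14.5²) = √(46989.1866 + 210.25) = √47199.4366 = 217.254313
L = 3.5 × 217.254313 = 760.390096
V = π·0.75² × L = 1.767146 × 760.390096 = 1343.720216

L=760.390 V=1343.720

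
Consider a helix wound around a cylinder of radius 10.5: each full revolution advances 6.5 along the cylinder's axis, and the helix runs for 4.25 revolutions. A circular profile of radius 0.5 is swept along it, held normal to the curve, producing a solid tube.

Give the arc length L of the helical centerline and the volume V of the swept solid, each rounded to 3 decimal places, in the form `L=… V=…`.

2πR = 2π·10.5 = 65.973446
per-turn = √(65.973446² + 6.5²) = √(4352.4955 + 42.25) = √4394.7455 = 66.292877
L = 4.25 × 66.292877 = 281.744727
V = π·0.5² × L = 0.785398 × 281.744727 = 221.281791

L=281.745 V=221.282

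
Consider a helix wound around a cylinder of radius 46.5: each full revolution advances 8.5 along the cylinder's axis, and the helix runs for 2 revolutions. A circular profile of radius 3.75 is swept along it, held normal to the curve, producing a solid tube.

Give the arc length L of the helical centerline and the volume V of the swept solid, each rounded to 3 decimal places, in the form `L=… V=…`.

2πR = 2π·46.5 = 292.168117
per-turn = √(292.168117² + 8.5²) = √(85362.2085 + 72.25) = √85434.4585 = 292.291735
L = 2 × 292.291735 = 584.583470
V = π·3.75² × L = 44.178647 × 584.583470 = 25826.106600

L=584.583 V=25826.107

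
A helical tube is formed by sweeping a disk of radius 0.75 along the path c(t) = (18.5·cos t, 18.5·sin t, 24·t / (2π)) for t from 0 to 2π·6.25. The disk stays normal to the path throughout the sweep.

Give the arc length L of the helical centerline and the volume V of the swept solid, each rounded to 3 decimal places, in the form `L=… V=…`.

2πR = 2π·18.5 = 116.238928
per-turn = √(116.238928² + 24²) = √(13511.4884 + 576) = √14087.4884 = 118.690726
L = 6.25 × 118.690726 = 741.817037
V = π·0.75² × L = 1.767146 × 741.817037 = 1310.898912

L=741.817 V=1310.899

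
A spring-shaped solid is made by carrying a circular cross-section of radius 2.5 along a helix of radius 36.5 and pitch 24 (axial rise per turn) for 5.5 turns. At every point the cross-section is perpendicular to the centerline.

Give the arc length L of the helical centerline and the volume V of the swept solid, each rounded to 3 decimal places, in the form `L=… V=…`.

2πR = 2π·36.5 = 229.336264
per-turn = √(229.336264² + 24²) = √(52595.1219 + 576) = √53171.1219 = 230.588642
L = 5.5 × 230.588642 = 1268.237531
V = π·2.5² × L = 19.634954 × 1268.237531 = 24901.785698

L=1268.238 V=24901.786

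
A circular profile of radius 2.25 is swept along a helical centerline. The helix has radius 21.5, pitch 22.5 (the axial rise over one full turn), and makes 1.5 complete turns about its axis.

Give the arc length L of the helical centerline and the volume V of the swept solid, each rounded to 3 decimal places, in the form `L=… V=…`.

2πR = 2π·21.5 = 135.088484
per-turn = √(135.088484² + 22.5²) = √(18248.8985 + 506.25) = √18755.1485 = 136.949438
L = 1.5 × 136.949438 = 205.424157
V = π·2.25² × L = 15.904313 × 205.424157 = 3267.130049

L=205.424 V=3267.130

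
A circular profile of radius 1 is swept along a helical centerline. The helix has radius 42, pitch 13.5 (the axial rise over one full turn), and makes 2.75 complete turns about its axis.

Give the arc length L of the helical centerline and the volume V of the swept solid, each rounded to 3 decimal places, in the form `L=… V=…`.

L=726.657 V=2282.860

2πR = 2π·42 = 263.893783
per-turn = √(263.893783² + 13.5²) = √(69639.9287 + 182.25) = √69822.1787 = 264.238867
L = 2.75 × 264.238867 = 726.656883
V = π·1² × L = 3.141593 × 726.656883 = 2282.859926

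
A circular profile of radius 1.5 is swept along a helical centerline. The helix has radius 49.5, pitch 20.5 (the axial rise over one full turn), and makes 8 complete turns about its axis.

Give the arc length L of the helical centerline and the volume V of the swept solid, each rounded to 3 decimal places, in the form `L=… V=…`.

2πR = 2π·49.5 = 311.017673
per-turn = √(311.017673² + 20.5²) = √(96731.9927 + 420.25) = √97152.2427 = 311.692545
L = 8 × 311.692545 = 2493.540362
V = π·1.5² × L = 7.068583 × 2493.540362 = 17625.798183

L=2493.540 V=17625.798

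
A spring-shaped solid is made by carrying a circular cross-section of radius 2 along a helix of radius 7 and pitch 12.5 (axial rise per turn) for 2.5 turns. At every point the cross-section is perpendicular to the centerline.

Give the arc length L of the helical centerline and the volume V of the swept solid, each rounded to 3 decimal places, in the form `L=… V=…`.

2πR = 2π·7 = 43.982297
per-turn = √(43.982297² + 12.5²) = √(1934.4425 + 156.25) = √2090.6925 = 45.724091
L = 2.5 × 45.724091 = 114.310227
V = π·2² × L = 12.566371 × 114.310227 = 1436.464672

L=114.310 V=1436.465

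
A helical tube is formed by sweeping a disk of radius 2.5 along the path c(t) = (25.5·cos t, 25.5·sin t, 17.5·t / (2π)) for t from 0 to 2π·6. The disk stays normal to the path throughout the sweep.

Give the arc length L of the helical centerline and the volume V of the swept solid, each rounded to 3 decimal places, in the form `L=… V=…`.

L=967.045 V=18987.877

2πR = 2π·25.5 = 160.221225
per-turn = √(160.221225² + 17.5²) = √(25670.8410 + 306.25) = √25977.0910 = 161.174102
L = 6 × 161.174102 = 967.044610
V = π·2.5² × L = 19.634954 × 967.044610 = 18987.876515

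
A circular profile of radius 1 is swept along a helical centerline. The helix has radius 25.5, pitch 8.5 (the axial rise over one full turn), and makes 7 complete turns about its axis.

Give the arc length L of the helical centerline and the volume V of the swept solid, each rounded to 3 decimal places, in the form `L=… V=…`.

L=1123.126 V=3528.404

2πR = 2π·25.5 = 160.221225
per-turn = √(160.221225² + 8.5²) = √(25670.8410 + 72.25) = √25743.0910 = 160.446536
L = 7 × 160.446536 = 1123.125755
V = π·1² × L = 3.141593 × 1123.125755 = 3528.403621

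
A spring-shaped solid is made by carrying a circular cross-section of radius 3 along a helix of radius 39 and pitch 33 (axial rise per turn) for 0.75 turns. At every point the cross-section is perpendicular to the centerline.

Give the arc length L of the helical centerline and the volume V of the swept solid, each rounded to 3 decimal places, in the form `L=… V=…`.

L=185.442 V=5243.255

2πR = 2π·39 = 245.044227
per-turn = √(245.044227² + 33²) = √(60046.6732 + 1089) = √61135.6732 = 247.256290
L = 0.75 × 247.256290 = 185.442218
V = π·3² × L = 28.274334 × 185.442218 = 5243.255183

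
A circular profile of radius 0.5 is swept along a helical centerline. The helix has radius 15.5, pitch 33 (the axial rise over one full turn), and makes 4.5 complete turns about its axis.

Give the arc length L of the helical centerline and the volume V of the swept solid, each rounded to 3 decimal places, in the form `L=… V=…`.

L=462.728 V=363.426

2πR = 2π·15.5 = 97.389372
per-turn = √(97.389372² + 33²) = √(9484.6898 + 1089) = √10573.6898 = 102.828449
L = 4.5 × 102.828449 = 462.728018
V = π·0.5² × L = 0.785398 × 462.728018 = 363.425736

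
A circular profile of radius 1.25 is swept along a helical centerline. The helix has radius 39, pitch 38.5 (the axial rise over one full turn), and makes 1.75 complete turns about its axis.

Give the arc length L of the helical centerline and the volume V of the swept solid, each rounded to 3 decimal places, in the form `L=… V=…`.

2πR = 2π·39 = 245.044227
per-turn = √(245.044227² + 38.5²) = √(60046.6732 + 1482.25) = √61528.9232 = 248.050243
L = 1.75 × 248.050243 = 434.087926
V = π·1.25² × L = 4.908739 × 434.087926 = 2130.824122

L=434.088 V=2130.824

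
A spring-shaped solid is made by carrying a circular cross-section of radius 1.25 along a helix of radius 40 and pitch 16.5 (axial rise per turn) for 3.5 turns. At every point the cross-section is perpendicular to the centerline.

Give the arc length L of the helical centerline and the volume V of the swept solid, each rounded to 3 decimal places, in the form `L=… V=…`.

2πR = 2π·40 = 251.327412
per-turn = √(251.327412² + 16.5²) = √(63165.4682 + 272.25) = √63437.7182 = 251.868454
L = 3.5 × 251.868454 = 881.539589
V = π·1.25² × L = 4.908739 × 881.539589 = 4327.247340

L=881.540 V=4327.247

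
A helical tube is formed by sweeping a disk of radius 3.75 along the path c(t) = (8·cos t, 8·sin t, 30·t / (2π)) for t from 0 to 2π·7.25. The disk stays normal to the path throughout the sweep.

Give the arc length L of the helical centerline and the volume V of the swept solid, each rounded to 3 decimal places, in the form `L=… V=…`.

2πR = 2π·8 = 50.265482
per-turn = √(50.265482² + 30²) = √(2526.6187 + 900) = √3426.6187 = 58.537328
L = 7.25 × 58.537328 = 424.395625
V = π·3.75² × L = 44.178647 × 424.395625 = 18749.224390

L=424.396 V=18749.224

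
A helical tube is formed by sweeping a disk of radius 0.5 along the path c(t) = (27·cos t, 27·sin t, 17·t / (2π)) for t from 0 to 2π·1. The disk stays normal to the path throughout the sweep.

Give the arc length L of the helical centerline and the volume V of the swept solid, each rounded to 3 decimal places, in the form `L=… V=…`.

2πR = 2π·27 = 169.646003
per-turn = √(169.646003² + 17²) = √(28779.7664 + 289) = √29068.7664 = 170.495649
L = 1 × 170.495649 = 170.495649
V = π·0.5² × L = 0.785398 × 170.495649 = 133.906970

L=170.496 V=133.907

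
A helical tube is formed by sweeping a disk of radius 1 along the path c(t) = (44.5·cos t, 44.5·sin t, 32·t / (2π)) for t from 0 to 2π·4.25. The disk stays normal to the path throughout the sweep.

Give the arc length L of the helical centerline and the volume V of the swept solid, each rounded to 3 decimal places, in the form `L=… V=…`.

2πR = 2π·44.5 = 279.601746
per-turn = √(279.601746² + 32²) = √(78177.1365 + 1024) = √79201.1365 = 281.426965
L = 4.25 × 281.426965 = 1196.064600
V = π·1² × L = 3.141593 × 1196.064600 = 3757.547761

L=1196.065 V=3757.548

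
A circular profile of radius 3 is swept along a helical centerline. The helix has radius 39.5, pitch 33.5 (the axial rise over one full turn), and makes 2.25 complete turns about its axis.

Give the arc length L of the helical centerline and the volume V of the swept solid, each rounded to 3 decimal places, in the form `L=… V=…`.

L=563.482 V=15932.083

2πR = 2π·39.5 = 248.185820
per-turn = √(248.185820² + 33.5²) = √(61596.2011 + 1122.25) = √62718.4511 = 250.436521
L = 2.25 × 250.436521 = 563.482172
V = π·3² × L = 28.274334 × 563.482172 = 15932.083077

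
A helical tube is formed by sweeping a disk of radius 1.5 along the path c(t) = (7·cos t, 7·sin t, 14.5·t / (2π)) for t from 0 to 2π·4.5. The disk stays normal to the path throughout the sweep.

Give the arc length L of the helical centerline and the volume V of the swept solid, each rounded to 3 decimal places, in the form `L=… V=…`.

L=208.399 V=1473.084

2πR = 2π·7 = 43.982297
per-turn = √(43.982297² + 14.5²) = √(1934.4425 + 210.25) = √2144.6925 = 46.310824
L = 4.5 × 46.310824 = 208.398710
V = π·1.5² × L = 7.068583 × 208.398710 = 1473.083677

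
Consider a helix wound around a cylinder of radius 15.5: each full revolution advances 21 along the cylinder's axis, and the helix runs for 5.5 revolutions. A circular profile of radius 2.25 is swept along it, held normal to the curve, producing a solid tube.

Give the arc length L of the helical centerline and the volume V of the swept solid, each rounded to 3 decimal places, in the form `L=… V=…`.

2πR = 2π·15.5 = 97.389372
per-turn = √(97.389372² + 21²) = √(9484.6898 + 441) = √9925.6898 = 99.627756
L = 5.5 × 99.627756 = 547.952660
V = π·2.25² × L = 15.904313 × 547.952660 = 8714.810505

L=547.953 V=8714.811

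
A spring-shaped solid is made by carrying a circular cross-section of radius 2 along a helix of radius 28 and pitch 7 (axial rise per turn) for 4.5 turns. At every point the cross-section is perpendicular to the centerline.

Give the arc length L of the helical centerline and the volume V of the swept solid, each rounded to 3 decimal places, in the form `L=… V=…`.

L=792.308 V=9956.433

2πR = 2π·28 = 175.929189
per-turn = √(175.929189² + 7²) = √(30951.0794 + 49) = √31000.0794 = 176.068394
L = 4.5 × 176.068394 = 792.307773
V = π·2² × L = 12.566371 × 792.307773 = 9956.433122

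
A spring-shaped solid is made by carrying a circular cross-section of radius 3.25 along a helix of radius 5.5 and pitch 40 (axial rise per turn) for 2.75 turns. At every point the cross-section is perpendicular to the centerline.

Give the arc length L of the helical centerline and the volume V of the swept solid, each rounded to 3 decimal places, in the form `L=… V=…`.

2πR = 2π·5.5 = 34.557519
per-turn = √(34.557519² + 40²) = √(1194.2221 + 1600) = √2794.2221 = 52.860402
L = 2.75 × 52.860402 = 145.366106
V = π·3.25² × L = 33.183072 × 145.366106 = 4823.694032

L=145.366 V=4823.694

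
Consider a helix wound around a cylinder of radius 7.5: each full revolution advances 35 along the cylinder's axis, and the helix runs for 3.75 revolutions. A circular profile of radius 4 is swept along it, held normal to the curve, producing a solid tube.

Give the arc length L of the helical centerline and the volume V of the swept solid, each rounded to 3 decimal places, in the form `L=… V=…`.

L=220.124 V=11064.643

2πR = 2π·7.5 = 47.123890
per-turn = √(47.123890² + 35²) = √(2220.6610 + 1225) = √3445.6610 = 58.699753
L = 3.75 × 58.699753 = 220.124073
V = π·4² × L = 50.265482 × 220.124073 = 11064.642748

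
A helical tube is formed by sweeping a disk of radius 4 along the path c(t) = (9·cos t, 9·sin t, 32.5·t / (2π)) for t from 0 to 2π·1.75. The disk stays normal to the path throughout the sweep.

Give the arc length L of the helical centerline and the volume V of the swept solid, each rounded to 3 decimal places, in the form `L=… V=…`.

L=114.140 V=5737.289

2πR = 2π·9 = 56.548668
per-turn = √(56.548668² + 32.5²) = √(3197.7518 + 1056.25) = √4254.0018 = 65.222709
L = 1.75 × 65.222709 = 114.139742
V = π·4² × L = 50.265482 × 114.139742 = 5737.289175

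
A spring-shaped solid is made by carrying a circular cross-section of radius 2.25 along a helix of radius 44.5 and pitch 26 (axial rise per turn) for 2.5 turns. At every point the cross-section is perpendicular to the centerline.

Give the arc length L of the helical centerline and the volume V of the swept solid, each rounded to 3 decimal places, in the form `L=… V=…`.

L=702.020 V=11165.146

2πR = 2π·44.5 = 279.601746
per-turn = √(279.601746² + 26²) = √(78177.1365 + 676) = √78853.1365 = 280.808006
L = 2.5 × 280.808006 = 702.020016
V = π·2.25² × L = 15.904313 × 702.020016 = 11165.145933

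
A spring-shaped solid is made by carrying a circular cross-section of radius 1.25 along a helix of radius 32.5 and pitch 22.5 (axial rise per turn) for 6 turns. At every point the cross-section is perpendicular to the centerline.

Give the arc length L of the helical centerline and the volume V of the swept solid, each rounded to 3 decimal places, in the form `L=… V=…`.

L=1232.636 V=6050.688

2πR = 2π·32.5 = 204.203522
per-turn = √(204.203522² + 22.5²) = √(41699.0786 + 506.25) = √42205.3286 = 205.439355
L = 6 × 205.439355 = 1232.636130
V = π·1.25² × L = 4.908739 × 1232.636130 = 6050.688455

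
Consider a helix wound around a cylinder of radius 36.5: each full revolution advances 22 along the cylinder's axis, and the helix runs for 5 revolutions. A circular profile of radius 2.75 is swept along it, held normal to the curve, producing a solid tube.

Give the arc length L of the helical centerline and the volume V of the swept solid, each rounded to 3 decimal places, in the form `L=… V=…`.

L=1151.945 V=27368.256

2πR = 2π·36.5 = 229.336264
per-turn = √(229.336264² + 22²) = √(52595.1219 + 484) = √53079.1219 = 230.389066
L = 5 × 230.389066 = 1151.945331
V = π·2.75² × L = 23.758294 × 1151.945331 = 27368.256363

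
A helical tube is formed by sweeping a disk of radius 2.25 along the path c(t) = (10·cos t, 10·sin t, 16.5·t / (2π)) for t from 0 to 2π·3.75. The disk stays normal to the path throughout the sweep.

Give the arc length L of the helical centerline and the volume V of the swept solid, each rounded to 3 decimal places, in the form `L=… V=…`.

L=243.608 V=3874.424

2πR = 2π·10 = 62.831853
per-turn = √(62.831853² + 16.5²) = √(3947.8418 + 272.25) = √4220.0918 = 64.962233
L = 3.75 × 64.962233 = 243.608375
V = π·2.25² × L = 15.904313 × 243.608375 = 3874.423799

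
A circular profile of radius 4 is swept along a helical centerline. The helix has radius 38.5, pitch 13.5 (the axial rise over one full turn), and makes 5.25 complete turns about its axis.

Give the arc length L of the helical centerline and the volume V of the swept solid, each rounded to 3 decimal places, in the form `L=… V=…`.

2πR = 2π·38.5 = 241.902634
per-turn = √(241.902634² + 13.5²) = √(58516.8845 + 182.25) = √58699.1345 = 242.279043
L = 5.25 × 242.279043 = 1271.964974
V = π·4² × L = 50.265482 × 1271.964974 = 63935.933075

L=1271.965 V=63935.933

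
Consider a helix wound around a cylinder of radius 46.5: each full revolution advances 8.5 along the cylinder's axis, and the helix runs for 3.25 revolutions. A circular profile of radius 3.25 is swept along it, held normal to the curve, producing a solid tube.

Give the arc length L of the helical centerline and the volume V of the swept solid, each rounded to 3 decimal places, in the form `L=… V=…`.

2πR = 2π·46.5 = 292.168117
per-turn = √(292.168117² + 8.5²) = √(85362.2085 + 72.25) = √85434.4585 = 292.291735
L = 3.25 × 292.291735 = 949.948139
V = π·3.25² × L = 33.183072 × 949.948139 = 31522.197889

L=949.948 V=31522.198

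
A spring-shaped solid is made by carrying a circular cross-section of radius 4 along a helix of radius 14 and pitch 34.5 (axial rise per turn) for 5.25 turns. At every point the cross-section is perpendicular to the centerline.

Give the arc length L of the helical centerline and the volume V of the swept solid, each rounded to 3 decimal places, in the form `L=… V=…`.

L=496.063 V=24934.848

2πR = 2π·14 = 87.964594
per-turn = √(87.964594² + 34.5²) = √(7737.7699 + 1190.25) = √8928.0199 = 94.488200
L = 5.25 × 94.488200 = 496.063048
V = π·4² × L = 50.265482 × 496.063048 = 24934.848414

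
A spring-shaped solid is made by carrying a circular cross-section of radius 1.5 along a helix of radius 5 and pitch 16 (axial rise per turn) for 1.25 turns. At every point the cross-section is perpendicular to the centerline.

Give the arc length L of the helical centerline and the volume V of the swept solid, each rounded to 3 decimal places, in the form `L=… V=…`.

L=44.070 V=311.509

2πR = 2π·5 = 31.415927
per-turn = √(31.415927² + 16²) = √(986.9604 + 256) = √1242.9604 = 35.255644
L = 1.25 × 35.255644 = 44.069555
V = π·1.5² × L = 7.068583 × 44.069555 = 311.509329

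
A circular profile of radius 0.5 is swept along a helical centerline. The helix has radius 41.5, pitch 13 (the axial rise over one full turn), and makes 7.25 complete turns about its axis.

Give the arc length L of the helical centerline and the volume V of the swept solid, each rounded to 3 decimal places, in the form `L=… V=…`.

2πR = 2π·41.5 = 260.752190
per-turn = √(260.752190² + 13²) = √(67991.7047 + 169) = √68160.7047 = 261.076052
L = 7.25 × 261.076052 = 1892.801374
V = π·0.5² × L = 0.785398 × 1892.801374 = 1486.602723

L=1892.801 V=1486.603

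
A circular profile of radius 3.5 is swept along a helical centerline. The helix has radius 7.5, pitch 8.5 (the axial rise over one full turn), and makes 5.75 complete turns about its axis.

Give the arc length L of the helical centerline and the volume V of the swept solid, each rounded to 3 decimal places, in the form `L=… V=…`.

2πR = 2π·7.5 = 47.123890
per-turn = √(47.123890² + 8.5²) = √(2220.6610 + 72.25) = √2292.9110 = 47.884350
L = 5.75 × 47.884350 = 275.335013
V = π·3.5² × L = 38.484510 × 275.335013 = 10596.133079

L=275.335 V=10596.133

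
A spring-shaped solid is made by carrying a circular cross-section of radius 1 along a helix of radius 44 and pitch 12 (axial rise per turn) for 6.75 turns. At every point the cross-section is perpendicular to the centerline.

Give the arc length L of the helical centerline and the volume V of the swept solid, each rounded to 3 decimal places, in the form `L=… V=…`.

L=1867.863 V=5868.065

2πR = 2π·44 = 276.460154
per-turn = √(276.460154² + 12²) = √(76430.2165 + 144) = √76574.2165 = 276.720466
L = 6.75 × 276.720466 = 1867.863148
V = π·1² × L = 3.141593 × 1867.863148 = 5868.065143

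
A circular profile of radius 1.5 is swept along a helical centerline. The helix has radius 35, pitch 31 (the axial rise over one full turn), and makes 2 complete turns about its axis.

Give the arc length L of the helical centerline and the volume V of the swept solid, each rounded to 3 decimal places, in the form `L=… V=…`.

L=444.171 V=3139.663

2πR = 2π·35 = 219.911486
per-turn = √(219.911486² + 31²) = √(48361.0616 + 961) = √49322.0616 = 222.085708
L = 2 × 222.085708 = 444.171415
V = π·1.5² × L = 7.068583 × 444.171415 = 3139.662725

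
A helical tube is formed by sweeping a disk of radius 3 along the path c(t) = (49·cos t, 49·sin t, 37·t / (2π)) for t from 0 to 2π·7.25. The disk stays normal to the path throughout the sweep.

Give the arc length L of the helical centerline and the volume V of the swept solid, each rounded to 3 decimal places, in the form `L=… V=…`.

L=2248.163 V=63565.303

2πR = 2π·49 = 307.876080
per-turn = √(307.876080² + 37²) = √(94787.6807 + 1369) = √96156.6807 = 310.091407
L = 7.25 × 310.091407 = 2248.162700
V = π·3² × L = 28.274334 × 2248.162700 = 63565.302814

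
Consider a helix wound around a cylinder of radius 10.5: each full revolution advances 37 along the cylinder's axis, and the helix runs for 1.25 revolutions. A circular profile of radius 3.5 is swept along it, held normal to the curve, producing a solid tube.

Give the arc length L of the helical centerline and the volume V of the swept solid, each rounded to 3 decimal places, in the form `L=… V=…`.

2πR = 2π·10.5 = 65.973446
per-turn = √(65.973446² + 37²) = √(4352.4955 + 1369) = √5721.4955 = 75.640568
L = 1.25 × 75.640568 = 94.550710
V = π·3.5² × L = 38.484510 × 94.550710 = 3638.737749

L=94.551 V=3638.738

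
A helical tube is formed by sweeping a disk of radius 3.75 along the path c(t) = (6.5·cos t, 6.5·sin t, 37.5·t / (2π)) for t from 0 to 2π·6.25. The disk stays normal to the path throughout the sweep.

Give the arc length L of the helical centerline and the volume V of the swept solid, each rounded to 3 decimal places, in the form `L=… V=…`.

L=346.535 V=15309.444

2πR = 2π·6.5 = 40.840704
per-turn = √(40.840704² + 37.5²) = √(1667.9631 + 1406.25) = √3074.2131 = 55.445587
L = 6.25 × 55.445587 = 346.534920
V = π·3.75² × L = 44.178647 × 346.534920 = 15309.443806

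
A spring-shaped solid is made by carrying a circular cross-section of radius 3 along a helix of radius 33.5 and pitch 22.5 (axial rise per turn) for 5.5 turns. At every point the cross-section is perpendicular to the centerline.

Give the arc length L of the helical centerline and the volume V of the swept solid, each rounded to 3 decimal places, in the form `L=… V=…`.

L=1164.272 V=32919.022

2πR = 2π·33.5 = 210.486708
per-turn = √(210.486708² + 22.5²) = √(44304.6542 + 506.25) = √44810.9042 = 211.685862
L = 5.5 × 211.685862 = 1164.272241
V = π·3² × L = 28.274334 × 1164.272241 = 32919.022067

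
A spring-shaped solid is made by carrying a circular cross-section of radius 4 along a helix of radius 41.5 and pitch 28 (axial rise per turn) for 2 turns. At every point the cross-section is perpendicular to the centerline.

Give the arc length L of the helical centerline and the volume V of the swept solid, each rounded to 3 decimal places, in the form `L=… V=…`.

2πR = 2π·41.5 = 260.752190
per-turn = √(260.752190² + 28²) = √(67991.7047 + 784) = √68775.7047 = 262.251224
L = 2 × 262.251224 = 524.502449
V = π·4² × L = 50.265482 × 524.502449 = 26364.368643

L=524.502 V=26364.369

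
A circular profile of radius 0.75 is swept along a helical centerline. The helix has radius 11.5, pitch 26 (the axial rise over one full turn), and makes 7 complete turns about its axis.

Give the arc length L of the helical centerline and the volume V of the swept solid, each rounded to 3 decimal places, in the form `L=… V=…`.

L=537.544 V=949.919

2πR = 2π·11.5 = 72.256631
per-turn = √(72.256631² + 26²) = √(5221.0207 + 676) = √5897.0207 = 76.792062
L = 7 × 76.792062 = 537.544431
V = π·0.75² × L = 1.767146 × 537.544431 = 949.919421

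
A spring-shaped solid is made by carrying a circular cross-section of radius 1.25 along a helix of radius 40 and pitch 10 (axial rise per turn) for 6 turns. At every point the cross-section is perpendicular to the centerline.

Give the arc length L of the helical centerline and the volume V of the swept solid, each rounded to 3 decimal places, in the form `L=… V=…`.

2πR = 2π·40 = 251.327412
per-turn = √(251.327412² + 10²) = √(63165.4682 + 100) = √63265.4682 = 251.526277
L = 6 × 251.526277 = 1509.157664
V = π·1.25² × L = 4.908739 × 1509.157664 = 7408.060359

L=1509.158 V=7408.060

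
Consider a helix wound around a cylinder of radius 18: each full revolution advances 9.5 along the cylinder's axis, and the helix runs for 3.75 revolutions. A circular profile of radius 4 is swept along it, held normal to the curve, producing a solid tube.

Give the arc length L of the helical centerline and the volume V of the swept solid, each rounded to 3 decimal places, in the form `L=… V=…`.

2πR = 2π·18 = 113.097336
per-turn = √(113.097336² + 9.5²) = √(12791.0073 + 90.25) = √12881.2573 = 113.495627
L = 3.75 × 113.495627 = 425.608601
V = π·4² × L = 50.265482 × 425.608601 = 21393.421643

L=425.609 V=21393.422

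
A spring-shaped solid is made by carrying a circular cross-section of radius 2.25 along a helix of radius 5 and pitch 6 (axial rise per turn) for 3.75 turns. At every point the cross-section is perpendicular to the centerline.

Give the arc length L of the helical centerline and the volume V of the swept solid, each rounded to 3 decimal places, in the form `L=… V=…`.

2πR = 2π·5 = 31.415927
per-turn = √(31.415927² + 6²) = √(986.9604 + 36) = √1022.9604 = 31.983753
L = 3.75 × 31.983753 = 119.939073
V = π·2.25² × L = 15.904313 × 119.939073 = 1907.548532

L=119.939 V=1907.549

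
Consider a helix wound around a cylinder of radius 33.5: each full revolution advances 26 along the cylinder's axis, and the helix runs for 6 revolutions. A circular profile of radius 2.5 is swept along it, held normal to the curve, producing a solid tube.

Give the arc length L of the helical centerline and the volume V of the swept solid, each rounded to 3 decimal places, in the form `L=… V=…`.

2πR = 2π·33.5 = 210.486708
per-turn = √(210.486708² + 26²) = √(44304.6542 + 676) = √44980.6542 = 212.086431
L = 6 × 212.086431 = 1272.518585
V = π·2.5² × L = 19.634954 × 1272.518585 = 24985.843992

L=1272.519 V=24985.844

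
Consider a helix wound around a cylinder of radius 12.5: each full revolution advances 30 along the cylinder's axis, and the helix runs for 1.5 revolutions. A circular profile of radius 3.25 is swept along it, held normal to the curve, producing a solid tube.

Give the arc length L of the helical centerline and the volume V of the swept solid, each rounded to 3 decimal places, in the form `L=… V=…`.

L=126.112 V=4184.770

2πR = 2π·12.5 = 78.539816
per-turn = √(78.539816² + 30²) = √(6168.5028 + 900) = √7068.5028 = 84.074388
L = 1.5 × 84.074388 = 126.111582
V = π·3.25² × L = 33.183072 × 126.111582 = 4184.769766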